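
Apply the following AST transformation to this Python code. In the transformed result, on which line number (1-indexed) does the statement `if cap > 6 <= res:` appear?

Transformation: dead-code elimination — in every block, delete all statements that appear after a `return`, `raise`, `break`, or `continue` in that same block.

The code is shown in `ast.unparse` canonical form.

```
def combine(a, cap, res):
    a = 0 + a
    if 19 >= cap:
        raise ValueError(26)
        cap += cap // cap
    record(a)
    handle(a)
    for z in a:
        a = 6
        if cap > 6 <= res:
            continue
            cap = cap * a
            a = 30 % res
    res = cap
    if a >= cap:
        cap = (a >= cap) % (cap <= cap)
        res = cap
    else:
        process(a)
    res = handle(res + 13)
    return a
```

9

Transformed code:
def combine(a, cap, res):
    a = 0 + a
    if 19 >= cap:
        raise ValueError(26)
    record(a)
    handle(a)
    for z in a:
        a = 6
        if cap > 6 <= res:
            continue
    res = cap
    if a >= cap:
        cap = (a >= cap) % (cap <= cap)
        res = cap
    else:
        process(a)
    res = handle(res + 13)
    return a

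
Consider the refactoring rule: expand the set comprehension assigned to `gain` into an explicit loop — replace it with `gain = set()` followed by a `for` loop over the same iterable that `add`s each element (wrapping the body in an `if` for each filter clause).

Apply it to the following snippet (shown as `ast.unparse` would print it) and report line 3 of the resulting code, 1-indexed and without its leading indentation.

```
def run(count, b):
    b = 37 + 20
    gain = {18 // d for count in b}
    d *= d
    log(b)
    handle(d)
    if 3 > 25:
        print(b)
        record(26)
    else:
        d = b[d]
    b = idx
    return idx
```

Transformed code:
def run(count, b):
    b = 37 + 20
    gain = set()
    for count in b:
        gain.add(18 // d)
    d *= d
    log(b)
    handle(d)
    if 3 > 25:
        print(b)
        record(26)
    else:
        d = b[d]
    b = idx
    return idx

gain = set()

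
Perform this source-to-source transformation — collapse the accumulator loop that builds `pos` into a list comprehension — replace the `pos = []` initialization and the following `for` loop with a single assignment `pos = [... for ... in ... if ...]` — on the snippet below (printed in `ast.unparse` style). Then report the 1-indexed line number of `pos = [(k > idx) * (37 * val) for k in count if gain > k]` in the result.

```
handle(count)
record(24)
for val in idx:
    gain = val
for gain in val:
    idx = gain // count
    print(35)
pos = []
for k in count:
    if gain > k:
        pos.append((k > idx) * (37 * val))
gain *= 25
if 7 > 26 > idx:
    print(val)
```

8

Transformed code:
handle(count)
record(24)
for val in idx:
    gain = val
for gain in val:
    idx = gain // count
    print(35)
pos = [(k > idx) * (37 * val) for k in count if gain > k]
gain *= 25
if 7 > 26 > idx:
    print(val)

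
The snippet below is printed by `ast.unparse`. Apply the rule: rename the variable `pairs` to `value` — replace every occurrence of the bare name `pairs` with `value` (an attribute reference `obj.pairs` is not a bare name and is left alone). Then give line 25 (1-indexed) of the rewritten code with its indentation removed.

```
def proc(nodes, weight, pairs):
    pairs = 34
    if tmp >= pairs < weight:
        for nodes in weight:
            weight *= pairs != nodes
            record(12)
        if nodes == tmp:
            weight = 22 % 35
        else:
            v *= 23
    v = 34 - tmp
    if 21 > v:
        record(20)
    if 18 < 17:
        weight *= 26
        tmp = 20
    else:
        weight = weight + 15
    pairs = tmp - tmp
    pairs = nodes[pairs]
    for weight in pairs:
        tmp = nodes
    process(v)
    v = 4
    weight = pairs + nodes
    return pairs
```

weight = value + nodes

Transformed code:
def proc(nodes, weight, value):
    value = 34
    if tmp >= value < weight:
        for nodes in weight:
            weight *= value != nodes
            record(12)
        if nodes == tmp:
            weight = 22 % 35
        else:
            v *= 23
    v = 34 - tmp
    if 21 > v:
        record(20)
    if 18 < 17:
        weight *= 26
        tmp = 20
    else:
        weight = weight + 15
    value = tmp - tmp
    value = nodes[value]
    for weight in value:
        tmp = nodes
    process(v)
    v = 4
    weight = value + nodes
    return value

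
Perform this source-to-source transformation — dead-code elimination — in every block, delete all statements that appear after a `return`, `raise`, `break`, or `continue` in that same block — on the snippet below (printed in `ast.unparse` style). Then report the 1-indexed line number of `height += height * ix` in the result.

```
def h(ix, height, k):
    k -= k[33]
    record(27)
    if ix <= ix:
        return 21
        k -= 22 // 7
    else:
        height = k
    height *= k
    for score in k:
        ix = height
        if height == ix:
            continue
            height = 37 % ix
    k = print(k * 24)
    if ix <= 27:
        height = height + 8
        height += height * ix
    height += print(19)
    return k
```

16

Transformed code:
def h(ix, height, k):
    k -= k[33]
    record(27)
    if ix <= ix:
        return 21
    else:
        height = k
    height *= k
    for score in k:
        ix = height
        if height == ix:
            continue
    k = print(k * 24)
    if ix <= 27:
        height = height + 8
        height += height * ix
    height += print(19)
    return k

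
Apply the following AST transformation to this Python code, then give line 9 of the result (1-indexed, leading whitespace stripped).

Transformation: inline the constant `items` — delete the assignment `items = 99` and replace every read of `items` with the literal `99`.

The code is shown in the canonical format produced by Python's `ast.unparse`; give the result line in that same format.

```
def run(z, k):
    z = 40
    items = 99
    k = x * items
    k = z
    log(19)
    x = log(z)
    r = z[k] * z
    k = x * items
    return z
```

return z

Transformed code:
def run(z, k):
    z = 40
    k = x * 99
    k = z
    log(19)
    x = log(z)
    r = z[k] * z
    k = x * 99
    return z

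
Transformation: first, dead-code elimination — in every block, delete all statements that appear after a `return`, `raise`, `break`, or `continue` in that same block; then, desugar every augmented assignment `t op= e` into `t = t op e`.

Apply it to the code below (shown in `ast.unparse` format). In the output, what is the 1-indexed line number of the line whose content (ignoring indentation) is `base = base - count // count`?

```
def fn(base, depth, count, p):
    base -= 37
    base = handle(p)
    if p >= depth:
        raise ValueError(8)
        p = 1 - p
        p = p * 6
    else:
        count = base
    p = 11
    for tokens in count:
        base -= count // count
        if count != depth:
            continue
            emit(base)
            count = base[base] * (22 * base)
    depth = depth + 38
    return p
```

Transformed code:
def fn(base, depth, count, p):
    base = base - 37
    base = handle(p)
    if p >= depth:
        raise ValueError(8)
    else:
        count = base
    p = 11
    for tokens in count:
        base = base - count // count
        if count != depth:
            continue
    depth = depth + 38
    return p

10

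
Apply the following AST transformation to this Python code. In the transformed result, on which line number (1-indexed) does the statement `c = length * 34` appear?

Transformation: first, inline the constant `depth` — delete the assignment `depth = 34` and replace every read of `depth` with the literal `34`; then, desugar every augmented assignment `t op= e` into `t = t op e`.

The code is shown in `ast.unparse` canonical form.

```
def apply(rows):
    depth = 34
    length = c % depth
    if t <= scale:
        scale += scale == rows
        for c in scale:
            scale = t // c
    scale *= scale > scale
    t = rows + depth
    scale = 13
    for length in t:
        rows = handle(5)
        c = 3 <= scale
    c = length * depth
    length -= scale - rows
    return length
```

Transformed code:
def apply(rows):
    length = c % 34
    if t <= scale:
        scale = scale + (scale == rows)
        for c in scale:
            scale = t // c
    scale = scale * (scale > scale)
    t = rows + 34
    scale = 13
    for length in t:
        rows = handle(5)
        c = 3 <= scale
    c = length * 34
    length = length - (scale - rows)
    return length

13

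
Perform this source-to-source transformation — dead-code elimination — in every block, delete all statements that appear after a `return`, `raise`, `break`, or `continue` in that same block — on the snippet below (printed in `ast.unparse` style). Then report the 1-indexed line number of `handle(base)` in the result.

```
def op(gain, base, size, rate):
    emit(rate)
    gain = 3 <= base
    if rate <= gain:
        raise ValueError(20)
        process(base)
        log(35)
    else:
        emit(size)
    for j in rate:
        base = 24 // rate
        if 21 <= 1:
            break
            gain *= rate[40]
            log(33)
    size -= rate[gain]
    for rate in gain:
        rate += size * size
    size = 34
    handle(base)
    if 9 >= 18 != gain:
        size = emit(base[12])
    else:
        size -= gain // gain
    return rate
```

Transformed code:
def op(gain, base, size, rate):
    emit(rate)
    gain = 3 <= base
    if rate <= gain:
        raise ValueError(20)
    else:
        emit(size)
    for j in rate:
        base = 24 // rate
        if 21 <= 1:
            break
    size -= rate[gain]
    for rate in gain:
        rate += size * size
    size = 34
    handle(base)
    if 9 >= 18 != gain:
        size = emit(base[12])
    else:
        size -= gain // gain
    return rate

16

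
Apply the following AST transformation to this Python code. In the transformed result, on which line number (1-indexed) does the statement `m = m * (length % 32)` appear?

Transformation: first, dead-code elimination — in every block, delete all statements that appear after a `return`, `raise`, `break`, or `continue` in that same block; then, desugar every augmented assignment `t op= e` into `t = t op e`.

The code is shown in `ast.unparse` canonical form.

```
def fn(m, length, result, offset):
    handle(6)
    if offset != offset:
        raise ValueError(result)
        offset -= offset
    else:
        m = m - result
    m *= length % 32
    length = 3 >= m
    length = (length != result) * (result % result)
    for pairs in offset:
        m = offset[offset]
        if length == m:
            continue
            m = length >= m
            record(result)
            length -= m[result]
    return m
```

7

Transformed code:
def fn(m, length, result, offset):
    handle(6)
    if offset != offset:
        raise ValueError(result)
    else:
        m = m - result
    m = m * (length % 32)
    length = 3 >= m
    length = (length != result) * (result % result)
    for pairs in offset:
        m = offset[offset]
        if length == m:
            continue
    return m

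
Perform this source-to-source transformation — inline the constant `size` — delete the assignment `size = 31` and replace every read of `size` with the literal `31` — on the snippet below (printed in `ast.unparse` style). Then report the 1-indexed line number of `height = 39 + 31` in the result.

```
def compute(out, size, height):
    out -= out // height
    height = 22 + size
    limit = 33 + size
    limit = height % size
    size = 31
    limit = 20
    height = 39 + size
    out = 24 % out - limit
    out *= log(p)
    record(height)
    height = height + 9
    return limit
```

7

Transformed code:
def compute(out, size, height):
    out -= out // height
    height = 22 + 31
    limit = 33 + 31
    limit = height % 31
    limit = 20
    height = 39 + 31
    out = 24 % out - limit
    out *= log(p)
    record(height)
    height = height + 9
    return limit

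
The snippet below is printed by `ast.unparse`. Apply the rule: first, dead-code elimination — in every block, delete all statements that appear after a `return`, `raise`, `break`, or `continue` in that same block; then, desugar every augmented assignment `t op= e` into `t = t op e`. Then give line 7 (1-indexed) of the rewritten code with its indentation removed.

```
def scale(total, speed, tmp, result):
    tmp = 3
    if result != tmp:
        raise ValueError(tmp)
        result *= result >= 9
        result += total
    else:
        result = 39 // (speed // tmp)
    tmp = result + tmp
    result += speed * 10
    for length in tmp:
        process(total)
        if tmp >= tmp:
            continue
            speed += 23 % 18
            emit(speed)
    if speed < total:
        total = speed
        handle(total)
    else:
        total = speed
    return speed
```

tmp = result + tmp

Transformed code:
def scale(total, speed, tmp, result):
    tmp = 3
    if result != tmp:
        raise ValueError(tmp)
    else:
        result = 39 // (speed // tmp)
    tmp = result + tmp
    result = result + speed * 10
    for length in tmp:
        process(total)
        if tmp >= tmp:
            continue
    if speed < total:
        total = speed
        handle(total)
    else:
        total = speed
    return speed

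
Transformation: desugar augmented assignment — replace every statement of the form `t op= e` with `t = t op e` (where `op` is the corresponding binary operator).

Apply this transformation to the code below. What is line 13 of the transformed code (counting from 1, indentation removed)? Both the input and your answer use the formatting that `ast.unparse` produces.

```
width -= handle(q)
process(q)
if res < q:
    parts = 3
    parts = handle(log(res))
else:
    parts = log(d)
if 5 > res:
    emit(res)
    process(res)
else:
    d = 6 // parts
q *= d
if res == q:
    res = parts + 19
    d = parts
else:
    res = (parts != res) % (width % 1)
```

Transformed code:
width = width - handle(q)
process(q)
if res < q:
    parts = 3
    parts = handle(log(res))
else:
    parts = log(d)
if 5 > res:
    emit(res)
    process(res)
else:
    d = 6 // parts
q = q * d
if res == q:
    res = parts + 19
    d = parts
else:
    res = (parts != res) % (width % 1)

q = q * d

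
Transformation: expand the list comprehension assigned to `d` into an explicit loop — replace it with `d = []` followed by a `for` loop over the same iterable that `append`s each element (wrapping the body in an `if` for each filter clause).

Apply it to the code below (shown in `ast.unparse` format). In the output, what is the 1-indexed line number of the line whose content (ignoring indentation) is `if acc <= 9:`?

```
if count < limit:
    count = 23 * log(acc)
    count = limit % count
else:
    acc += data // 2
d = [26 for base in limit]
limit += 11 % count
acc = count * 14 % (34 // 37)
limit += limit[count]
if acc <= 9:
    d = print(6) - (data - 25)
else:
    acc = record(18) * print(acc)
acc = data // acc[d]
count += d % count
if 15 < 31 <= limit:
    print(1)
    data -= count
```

Transformed code:
if count < limit:
    count = 23 * log(acc)
    count = limit % count
else:
    acc += data // 2
d = []
for base in limit:
    d.append(26)
limit += 11 % count
acc = count * 14 % (34 // 37)
limit += limit[count]
if acc <= 9:
    d = print(6) - (data - 25)
else:
    acc = record(18) * print(acc)
acc = data // acc[d]
count += d % count
if 15 < 31 <= limit:
    print(1)
    data -= count

12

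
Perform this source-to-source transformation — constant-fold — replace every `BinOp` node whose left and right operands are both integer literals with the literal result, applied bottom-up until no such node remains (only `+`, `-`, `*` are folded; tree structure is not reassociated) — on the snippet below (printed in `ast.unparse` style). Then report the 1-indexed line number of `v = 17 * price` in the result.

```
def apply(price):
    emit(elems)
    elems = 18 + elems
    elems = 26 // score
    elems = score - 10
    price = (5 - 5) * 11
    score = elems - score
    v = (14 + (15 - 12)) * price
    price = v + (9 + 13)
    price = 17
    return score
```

8

Transformed code:
def apply(price):
    emit(elems)
    elems = 18 + elems
    elems = 26 // score
    elems = score - 10
    price = 0
    score = elems - score
    v = 17 * price
    price = v + 22
    price = 17
    return score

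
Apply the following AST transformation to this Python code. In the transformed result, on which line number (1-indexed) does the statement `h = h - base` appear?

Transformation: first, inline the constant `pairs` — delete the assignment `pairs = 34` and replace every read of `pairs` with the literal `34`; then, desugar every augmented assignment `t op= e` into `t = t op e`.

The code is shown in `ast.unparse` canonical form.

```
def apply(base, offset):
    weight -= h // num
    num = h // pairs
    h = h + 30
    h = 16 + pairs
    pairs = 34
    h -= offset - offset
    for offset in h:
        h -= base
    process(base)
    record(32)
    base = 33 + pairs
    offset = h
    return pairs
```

Transformed code:
def apply(base, offset):
    weight = weight - h // num
    num = h // 34
    h = h + 30
    h = 16 + 34
    h = h - (offset - offset)
    for offset in h:
        h = h - base
    process(base)
    record(32)
    base = 33 + 34
    offset = h
    return 34

8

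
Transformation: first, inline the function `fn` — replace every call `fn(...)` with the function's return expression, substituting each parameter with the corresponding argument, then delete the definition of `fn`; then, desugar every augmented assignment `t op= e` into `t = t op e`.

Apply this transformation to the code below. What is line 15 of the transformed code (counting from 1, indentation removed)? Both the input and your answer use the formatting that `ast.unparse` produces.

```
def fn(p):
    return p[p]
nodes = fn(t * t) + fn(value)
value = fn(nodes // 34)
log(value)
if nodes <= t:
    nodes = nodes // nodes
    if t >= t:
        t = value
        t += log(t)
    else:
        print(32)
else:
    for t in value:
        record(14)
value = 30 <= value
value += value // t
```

value = value + value // t

Transformed code:
nodes = (t * t)[t * t] + value[value]
value = (nodes // 34)[nodes // 34]
log(value)
if nodes <= t:
    nodes = nodes // nodes
    if t >= t:
        t = value
        t = t + log(t)
    else:
        print(32)
else:
    for t in value:
        record(14)
value = 30 <= value
value = value + value // t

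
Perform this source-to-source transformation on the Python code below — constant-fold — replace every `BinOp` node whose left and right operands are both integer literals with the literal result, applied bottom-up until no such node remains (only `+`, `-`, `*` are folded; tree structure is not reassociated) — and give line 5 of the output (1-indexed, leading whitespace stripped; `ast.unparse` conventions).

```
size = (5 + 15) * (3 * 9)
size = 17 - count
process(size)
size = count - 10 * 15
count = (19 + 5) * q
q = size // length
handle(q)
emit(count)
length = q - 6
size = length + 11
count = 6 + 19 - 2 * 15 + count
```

Transformed code:
size = 540
size = 17 - count
process(size)
size = count - 150
count = 24 * q
q = size // length
handle(q)
emit(count)
length = q - 6
size = length + 11
count = -5 + count

count = 24 * q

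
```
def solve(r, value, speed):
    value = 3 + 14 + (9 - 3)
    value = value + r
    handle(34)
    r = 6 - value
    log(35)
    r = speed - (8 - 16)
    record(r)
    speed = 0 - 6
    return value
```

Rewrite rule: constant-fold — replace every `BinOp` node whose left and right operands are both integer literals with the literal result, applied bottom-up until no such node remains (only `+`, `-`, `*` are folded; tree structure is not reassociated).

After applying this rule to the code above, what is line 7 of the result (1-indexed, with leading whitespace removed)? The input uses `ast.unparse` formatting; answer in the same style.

Transformed code:
def solve(r, value, speed):
    value = 23
    value = value + r
    handle(34)
    r = 6 - value
    log(35)
    r = speed - -8
    record(r)
    speed = -6
    return value

r = speed - -8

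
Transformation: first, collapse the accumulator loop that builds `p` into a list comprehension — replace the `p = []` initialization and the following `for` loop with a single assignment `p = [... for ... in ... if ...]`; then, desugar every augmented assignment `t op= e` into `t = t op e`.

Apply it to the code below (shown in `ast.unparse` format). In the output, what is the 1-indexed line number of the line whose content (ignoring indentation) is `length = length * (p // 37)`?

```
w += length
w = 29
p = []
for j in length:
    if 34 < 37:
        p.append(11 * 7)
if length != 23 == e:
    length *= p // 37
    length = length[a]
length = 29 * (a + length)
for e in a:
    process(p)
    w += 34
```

Transformed code:
w = w + length
w = 29
p = [11 * 7 for j in length if 34 < 37]
if length != 23 == e:
    length = length * (p // 37)
    length = length[a]
length = 29 * (a + length)
for e in a:
    process(p)
    w = w + 34

5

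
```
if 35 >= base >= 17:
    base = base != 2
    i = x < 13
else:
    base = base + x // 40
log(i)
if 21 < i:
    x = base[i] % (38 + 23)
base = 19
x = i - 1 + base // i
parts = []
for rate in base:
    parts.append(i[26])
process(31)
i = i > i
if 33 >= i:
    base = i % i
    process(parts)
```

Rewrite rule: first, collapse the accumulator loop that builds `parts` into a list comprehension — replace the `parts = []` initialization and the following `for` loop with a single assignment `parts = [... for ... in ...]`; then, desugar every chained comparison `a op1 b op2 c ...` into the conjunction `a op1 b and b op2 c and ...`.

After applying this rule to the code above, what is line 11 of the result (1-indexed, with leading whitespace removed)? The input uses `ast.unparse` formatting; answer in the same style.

Transformed code:
if 35 >= base and base >= 17:
    base = base != 2
    i = x < 13
else:
    base = base + x // 40
log(i)
if 21 < i:
    x = base[i] % (38 + 23)
base = 19
x = i - 1 + base // i
parts = [i[26] for rate in base]
process(31)
i = i > i
if 33 >= i:
    base = i % i
    process(parts)

parts = [i[26] for rate in base]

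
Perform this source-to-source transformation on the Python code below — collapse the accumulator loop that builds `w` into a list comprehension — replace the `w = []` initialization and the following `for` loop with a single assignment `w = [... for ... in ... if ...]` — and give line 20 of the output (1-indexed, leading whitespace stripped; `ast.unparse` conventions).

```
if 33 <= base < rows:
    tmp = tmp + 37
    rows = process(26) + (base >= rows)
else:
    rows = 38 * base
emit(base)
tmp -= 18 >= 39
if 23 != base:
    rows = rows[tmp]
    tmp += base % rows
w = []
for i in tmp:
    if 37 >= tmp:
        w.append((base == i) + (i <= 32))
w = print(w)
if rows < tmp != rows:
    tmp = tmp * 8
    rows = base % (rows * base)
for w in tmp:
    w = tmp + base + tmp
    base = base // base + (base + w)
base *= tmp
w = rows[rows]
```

w = rows[rows]

Transformed code:
if 33 <= base < rows:
    tmp = tmp + 37
    rows = process(26) + (base >= rows)
else:
    rows = 38 * base
emit(base)
tmp -= 18 >= 39
if 23 != base:
    rows = rows[tmp]
    tmp += base % rows
w = [(base == i) + (i <= 32) for i in tmp if 37 >= tmp]
w = print(w)
if rows < tmp != rows:
    tmp = tmp * 8
    rows = base % (rows * base)
for w in tmp:
    w = tmp + base + tmp
    base = base // base + (base + w)
base *= tmp
w = rows[rows]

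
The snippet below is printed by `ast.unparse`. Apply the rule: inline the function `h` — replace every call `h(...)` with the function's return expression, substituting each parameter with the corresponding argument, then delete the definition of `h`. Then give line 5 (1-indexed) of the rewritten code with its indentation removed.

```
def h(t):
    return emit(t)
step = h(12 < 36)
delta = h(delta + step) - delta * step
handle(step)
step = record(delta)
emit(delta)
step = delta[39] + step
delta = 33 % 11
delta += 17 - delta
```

Transformed code:
step = emit(12 < 36)
delta = emit(delta + step) - delta * step
handle(step)
step = record(delta)
emit(delta)
step = delta[39] + step
delta = 33 % 11
delta += 17 - delta

emit(delta)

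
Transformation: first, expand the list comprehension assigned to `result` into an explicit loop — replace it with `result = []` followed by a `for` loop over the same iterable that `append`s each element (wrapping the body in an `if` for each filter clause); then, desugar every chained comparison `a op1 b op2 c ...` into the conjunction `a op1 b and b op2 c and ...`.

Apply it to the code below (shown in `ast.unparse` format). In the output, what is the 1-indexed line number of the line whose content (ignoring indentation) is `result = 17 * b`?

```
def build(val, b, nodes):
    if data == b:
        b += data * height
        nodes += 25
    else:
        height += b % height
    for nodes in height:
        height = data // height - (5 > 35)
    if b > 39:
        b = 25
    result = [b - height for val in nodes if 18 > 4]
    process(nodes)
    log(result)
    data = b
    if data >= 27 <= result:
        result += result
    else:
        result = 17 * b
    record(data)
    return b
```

Transformed code:
def build(val, b, nodes):
    if data == b:
        b += data * height
        nodes += 25
    else:
        height += b % height
    for nodes in height:
        height = data // height - (5 > 35)
    if b > 39:
        b = 25
    result = []
    for val in nodes:
        if 18 > 4:
            result.append(b - height)
    process(nodes)
    log(result)
    data = b
    if data >= 27 and 27 <= result:
        result += result
    else:
        result = 17 * b
    record(data)
    return b

21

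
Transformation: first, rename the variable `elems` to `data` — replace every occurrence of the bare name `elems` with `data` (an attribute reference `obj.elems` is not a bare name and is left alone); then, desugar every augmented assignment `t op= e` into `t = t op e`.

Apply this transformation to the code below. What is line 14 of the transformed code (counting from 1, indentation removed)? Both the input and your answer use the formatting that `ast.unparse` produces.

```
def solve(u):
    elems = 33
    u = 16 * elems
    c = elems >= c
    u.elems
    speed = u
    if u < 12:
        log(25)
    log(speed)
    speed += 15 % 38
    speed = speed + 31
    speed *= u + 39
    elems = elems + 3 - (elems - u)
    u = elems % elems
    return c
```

u = data % data

Transformed code:
def solve(u):
    data = 33
    u = 16 * data
    c = data >= c
    u.elems
    speed = u
    if u < 12:
        log(25)
    log(speed)
    speed = speed + 15 % 38
    speed = speed + 31
    speed = speed * (u + 39)
    data = data + 3 - (data - u)
    u = data % data
    return c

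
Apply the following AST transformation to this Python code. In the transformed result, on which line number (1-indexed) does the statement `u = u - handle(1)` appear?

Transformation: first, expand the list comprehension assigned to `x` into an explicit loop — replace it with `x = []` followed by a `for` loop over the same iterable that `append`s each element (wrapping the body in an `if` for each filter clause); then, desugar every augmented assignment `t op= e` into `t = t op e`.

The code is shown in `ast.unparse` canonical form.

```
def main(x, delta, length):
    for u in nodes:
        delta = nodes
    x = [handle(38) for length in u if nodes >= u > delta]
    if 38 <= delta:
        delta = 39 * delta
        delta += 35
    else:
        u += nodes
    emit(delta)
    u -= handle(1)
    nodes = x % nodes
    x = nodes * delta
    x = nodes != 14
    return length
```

Transformed code:
def main(x, delta, length):
    for u in nodes:
        delta = nodes
    x = []
    for length in u:
        if nodes >= u > delta:
            x.append(handle(38))
    if 38 <= delta:
        delta = 39 * delta
        delta = delta + 35
    else:
        u = u + nodes
    emit(delta)
    u = u - handle(1)
    nodes = x % nodes
    x = nodes * delta
    x = nodes != 14
    return length

14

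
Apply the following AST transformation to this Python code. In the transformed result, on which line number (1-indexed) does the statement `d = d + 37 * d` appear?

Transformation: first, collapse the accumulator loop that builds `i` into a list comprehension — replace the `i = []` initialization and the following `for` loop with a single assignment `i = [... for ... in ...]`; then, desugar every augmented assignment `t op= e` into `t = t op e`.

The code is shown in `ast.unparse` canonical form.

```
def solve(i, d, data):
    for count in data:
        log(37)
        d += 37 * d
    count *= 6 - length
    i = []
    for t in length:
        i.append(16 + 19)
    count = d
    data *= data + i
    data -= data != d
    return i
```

4

Transformed code:
def solve(i, d, data):
    for count in data:
        log(37)
        d = d + 37 * d
    count = count * (6 - length)
    i = [16 + 19 for t in length]
    count = d
    data = data * (data + i)
    data = data - (data != d)
    return i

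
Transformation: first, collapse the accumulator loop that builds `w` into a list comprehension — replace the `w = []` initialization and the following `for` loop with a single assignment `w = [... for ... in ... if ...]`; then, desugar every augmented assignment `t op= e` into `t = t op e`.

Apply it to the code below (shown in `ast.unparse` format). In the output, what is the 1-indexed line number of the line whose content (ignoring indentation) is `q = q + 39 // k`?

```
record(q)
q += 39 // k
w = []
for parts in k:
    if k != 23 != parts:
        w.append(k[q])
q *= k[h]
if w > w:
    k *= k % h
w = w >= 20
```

2

Transformed code:
record(q)
q = q + 39 // k
w = [k[q] for parts in k if k != 23 != parts]
q = q * k[h]
if w > w:
    k = k * (k % h)
w = w >= 20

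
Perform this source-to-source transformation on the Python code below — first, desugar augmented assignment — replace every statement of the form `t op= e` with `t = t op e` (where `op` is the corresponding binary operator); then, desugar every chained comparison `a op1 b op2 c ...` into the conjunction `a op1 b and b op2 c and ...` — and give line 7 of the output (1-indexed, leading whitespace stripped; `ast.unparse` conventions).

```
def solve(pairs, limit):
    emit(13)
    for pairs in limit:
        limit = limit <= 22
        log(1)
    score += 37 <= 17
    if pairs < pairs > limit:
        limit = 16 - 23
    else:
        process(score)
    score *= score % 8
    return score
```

if pairs < pairs and pairs > limit:

Transformed code:
def solve(pairs, limit):
    emit(13)
    for pairs in limit:
        limit = limit <= 22
        log(1)
    score = score + (37 <= 17)
    if pairs < pairs and pairs > limit:
        limit = 16 - 23
    else:
        process(score)
    score = score * (score % 8)
    return score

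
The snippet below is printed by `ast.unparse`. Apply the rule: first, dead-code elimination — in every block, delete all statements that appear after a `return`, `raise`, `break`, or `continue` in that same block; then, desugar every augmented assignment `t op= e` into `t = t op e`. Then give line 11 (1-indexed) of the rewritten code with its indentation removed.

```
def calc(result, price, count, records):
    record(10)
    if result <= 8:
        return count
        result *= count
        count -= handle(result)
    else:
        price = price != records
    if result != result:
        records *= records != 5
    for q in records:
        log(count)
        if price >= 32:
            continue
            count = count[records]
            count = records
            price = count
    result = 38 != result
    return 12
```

Transformed code:
def calc(result, price, count, records):
    record(10)
    if result <= 8:
        return count
    else:
        price = price != records
    if result != result:
        records = records * (records != 5)
    for q in records:
        log(count)
        if price >= 32:
            continue
    result = 38 != result
    return 12

if price >= 32:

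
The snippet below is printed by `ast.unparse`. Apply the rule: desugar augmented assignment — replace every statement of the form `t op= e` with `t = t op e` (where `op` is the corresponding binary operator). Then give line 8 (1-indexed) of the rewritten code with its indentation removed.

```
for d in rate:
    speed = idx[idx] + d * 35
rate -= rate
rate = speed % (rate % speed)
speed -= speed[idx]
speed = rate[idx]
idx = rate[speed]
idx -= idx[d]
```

Transformed code:
for d in rate:
    speed = idx[idx] + d * 35
rate = rate - rate
rate = speed % (rate % speed)
speed = speed - speed[idx]
speed = rate[idx]
idx = rate[speed]
idx = idx - idx[d]

idx = idx - idx[d]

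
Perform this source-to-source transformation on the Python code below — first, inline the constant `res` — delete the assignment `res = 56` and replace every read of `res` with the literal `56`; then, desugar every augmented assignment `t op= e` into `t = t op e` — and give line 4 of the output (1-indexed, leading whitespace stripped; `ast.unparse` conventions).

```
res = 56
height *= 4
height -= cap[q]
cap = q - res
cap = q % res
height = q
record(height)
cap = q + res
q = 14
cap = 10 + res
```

Transformed code:
height = height * 4
height = height - cap[q]
cap = q - 56
cap = q % 56
height = q
record(height)
cap = q + 56
q = 14
cap = 10 + 56

cap = q % 56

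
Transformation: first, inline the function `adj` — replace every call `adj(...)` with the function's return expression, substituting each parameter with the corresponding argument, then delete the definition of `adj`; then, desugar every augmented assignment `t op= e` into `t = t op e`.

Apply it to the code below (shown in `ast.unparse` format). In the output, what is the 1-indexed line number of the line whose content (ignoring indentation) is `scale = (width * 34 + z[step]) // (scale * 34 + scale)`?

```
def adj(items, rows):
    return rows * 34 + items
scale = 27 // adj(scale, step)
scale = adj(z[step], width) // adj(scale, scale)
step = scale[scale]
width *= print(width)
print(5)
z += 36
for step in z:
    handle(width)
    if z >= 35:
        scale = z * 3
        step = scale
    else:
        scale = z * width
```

2

Transformed code:
scale = 27 // (step * 34 + scale)
scale = (width * 34 + z[step]) // (scale * 34 + scale)
step = scale[scale]
width = width * print(width)
print(5)
z = z + 36
for step in z:
    handle(width)
    if z >= 35:
        scale = z * 3
        step = scale
    else:
        scale = z * width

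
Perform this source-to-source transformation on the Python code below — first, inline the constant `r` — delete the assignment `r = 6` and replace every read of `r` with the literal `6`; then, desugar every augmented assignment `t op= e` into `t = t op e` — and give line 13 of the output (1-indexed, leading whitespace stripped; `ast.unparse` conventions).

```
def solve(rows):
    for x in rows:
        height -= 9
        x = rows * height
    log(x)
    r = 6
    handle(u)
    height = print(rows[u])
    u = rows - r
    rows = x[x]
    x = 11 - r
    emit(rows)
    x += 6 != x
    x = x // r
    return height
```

x = x // 6

Transformed code:
def solve(rows):
    for x in rows:
        height = height - 9
        x = rows * height
    log(x)
    handle(u)
    height = print(rows[u])
    u = rows - 6
    rows = x[x]
    x = 11 - 6
    emit(rows)
    x = x + (6 != x)
    x = x // 6
    return height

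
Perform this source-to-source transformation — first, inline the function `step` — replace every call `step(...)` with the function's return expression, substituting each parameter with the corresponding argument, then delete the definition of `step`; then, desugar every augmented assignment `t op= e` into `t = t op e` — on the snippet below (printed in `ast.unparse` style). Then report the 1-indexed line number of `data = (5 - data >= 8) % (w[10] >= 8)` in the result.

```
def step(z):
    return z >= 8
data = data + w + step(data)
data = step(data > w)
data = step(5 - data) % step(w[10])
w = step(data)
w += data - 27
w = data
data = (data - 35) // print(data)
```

Transformed code:
data = data + w + (data >= 8)
data = (data > w) >= 8
data = (5 - data >= 8) % (w[10] >= 8)
w = data >= 8
w = w + (data - 27)
w = data
data = (data - 35) // print(data)

3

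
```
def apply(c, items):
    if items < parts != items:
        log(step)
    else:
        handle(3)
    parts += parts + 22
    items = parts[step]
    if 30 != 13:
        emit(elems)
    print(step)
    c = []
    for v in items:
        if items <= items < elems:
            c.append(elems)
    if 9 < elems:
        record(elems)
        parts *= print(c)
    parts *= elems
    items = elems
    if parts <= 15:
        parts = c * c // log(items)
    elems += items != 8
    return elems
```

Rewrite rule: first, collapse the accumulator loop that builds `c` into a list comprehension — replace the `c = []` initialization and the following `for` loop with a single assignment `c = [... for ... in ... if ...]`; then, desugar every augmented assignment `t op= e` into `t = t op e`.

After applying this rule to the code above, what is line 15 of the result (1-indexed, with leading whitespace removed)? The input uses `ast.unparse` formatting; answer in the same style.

Transformed code:
def apply(c, items):
    if items < parts != items:
        log(step)
    else:
        handle(3)
    parts = parts + (parts + 22)
    items = parts[step]
    if 30 != 13:
        emit(elems)
    print(step)
    c = [elems for v in items if items <= items < elems]
    if 9 < elems:
        record(elems)
        parts = parts * print(c)
    parts = parts * elems
    items = elems
    if parts <= 15:
        parts = c * c // log(items)
    elems = elems + (items != 8)
    return elems

parts = parts * elems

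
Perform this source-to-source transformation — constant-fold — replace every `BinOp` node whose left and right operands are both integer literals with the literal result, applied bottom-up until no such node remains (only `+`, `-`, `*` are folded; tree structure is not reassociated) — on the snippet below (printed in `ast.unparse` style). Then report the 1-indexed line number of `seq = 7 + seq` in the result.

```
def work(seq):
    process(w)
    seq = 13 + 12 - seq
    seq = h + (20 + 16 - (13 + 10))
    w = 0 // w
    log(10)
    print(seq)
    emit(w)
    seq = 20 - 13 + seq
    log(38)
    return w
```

Transformed code:
def work(seq):
    process(w)
    seq = 25 - seq
    seq = h + 13
    w = 0 // w
    log(10)
    print(seq)
    emit(w)
    seq = 7 + seq
    log(38)
    return w

9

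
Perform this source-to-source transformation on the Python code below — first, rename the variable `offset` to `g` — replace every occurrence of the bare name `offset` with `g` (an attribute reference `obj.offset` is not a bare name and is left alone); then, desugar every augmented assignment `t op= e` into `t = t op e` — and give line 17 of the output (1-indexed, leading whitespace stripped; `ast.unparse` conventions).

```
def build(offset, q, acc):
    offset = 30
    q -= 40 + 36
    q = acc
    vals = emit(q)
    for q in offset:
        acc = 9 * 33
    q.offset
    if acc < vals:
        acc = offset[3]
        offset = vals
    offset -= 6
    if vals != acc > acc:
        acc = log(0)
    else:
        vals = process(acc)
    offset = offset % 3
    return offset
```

Transformed code:
def build(g, q, acc):
    g = 30
    q = q - (40 + 36)
    q = acc
    vals = emit(q)
    for q in g:
        acc = 9 * 33
    q.offset
    if acc < vals:
        acc = g[3]
        g = vals
    g = g - 6
    if vals != acc > acc:
        acc = log(0)
    else:
        vals = process(acc)
    g = g % 3
    return g

g = g % 3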